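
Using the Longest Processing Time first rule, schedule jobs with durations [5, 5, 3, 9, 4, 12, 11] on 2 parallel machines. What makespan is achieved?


Sort jobs in decreasing order (LPT): [12, 11, 9, 5, 5, 4, 3]
Assign each job to the least loaded machine:
  Machine 1: jobs [12, 5, 5, 3], load = 25
  Machine 2: jobs [11, 9, 4], load = 24
Makespan = max load = 25

25


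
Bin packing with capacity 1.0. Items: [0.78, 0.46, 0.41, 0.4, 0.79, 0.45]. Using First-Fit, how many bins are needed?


Place items sequentially using First-Fit:
  Item 0.78 -> new Bin 1
  Item 0.46 -> new Bin 2
  Item 0.41 -> Bin 2 (now 0.87)
  Item 0.4 -> new Bin 3
  Item 0.79 -> new Bin 4
  Item 0.45 -> Bin 3 (now 0.85)
Total bins used = 4

4


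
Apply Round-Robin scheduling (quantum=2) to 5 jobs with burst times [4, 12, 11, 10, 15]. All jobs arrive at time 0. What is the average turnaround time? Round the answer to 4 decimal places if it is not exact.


Time quantum = 2
Execution trace:
  J1 runs 2 units, time = 2
  J2 runs 2 units, time = 4
  J3 runs 2 units, time = 6
  J4 runs 2 units, time = 8
  J5 runs 2 units, time = 10
  J1 runs 2 units, time = 12
  J2 runs 2 units, time = 14
  J3 runs 2 units, time = 16
  J4 runs 2 units, time = 18
  J5 runs 2 units, time = 20
  J2 runs 2 units, time = 22
  J3 runs 2 units, time = 24
  J4 runs 2 units, time = 26
  J5 runs 2 units, time = 28
  J2 runs 2 units, time = 30
  J3 runs 2 units, time = 32
  J4 runs 2 units, time = 34
  J5 runs 2 units, time = 36
  J2 runs 2 units, time = 38
  J3 runs 2 units, time = 40
  J4 runs 2 units, time = 42
  J5 runs 2 units, time = 44
  J2 runs 2 units, time = 46
  J3 runs 1 units, time = 47
  J5 runs 2 units, time = 49
  J5 runs 2 units, time = 51
  J5 runs 1 units, time = 52
Finish times: [12, 46, 47, 42, 52]
Average turnaround = 199/5 = 39.8

39.8


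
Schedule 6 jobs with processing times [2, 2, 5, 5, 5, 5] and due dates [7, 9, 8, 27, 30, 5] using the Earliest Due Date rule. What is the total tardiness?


Sort by due date (EDD order): [(5, 5), (2, 7), (5, 8), (2, 9), (5, 27), (5, 30)]
Compute completion times and tardiness:
  Job 1: p=5, d=5, C=5, tardiness=max(0,5-5)=0
  Job 2: p=2, d=7, C=7, tardiness=max(0,7-7)=0
  Job 3: p=5, d=8, C=12, tardiness=max(0,12-8)=4
  Job 4: p=2, d=9, C=14, tardiness=max(0,14-9)=5
  Job 5: p=5, d=27, C=19, tardiness=max(0,19-27)=0
  Job 6: p=5, d=30, C=24, tardiness=max(0,24-30)=0
Total tardiness = 9

9


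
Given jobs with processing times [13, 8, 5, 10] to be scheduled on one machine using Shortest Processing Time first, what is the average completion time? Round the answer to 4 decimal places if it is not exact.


Sort jobs by processing time (SPT order): [5, 8, 10, 13]
Compute completion times sequentially:
  Job 1: processing = 5, completes at 5
  Job 2: processing = 8, completes at 13
  Job 3: processing = 10, completes at 23
  Job 4: processing = 13, completes at 36
Sum of completion times = 77
Average completion time = 77/4 = 19.25

19.25


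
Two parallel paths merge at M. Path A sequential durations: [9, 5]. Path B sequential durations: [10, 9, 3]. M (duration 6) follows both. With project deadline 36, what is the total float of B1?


Forward pass: ES(B1) = sum of predecessors on chain B = 0
EF = ES + duration = 0 + 10 = 10
Backward pass: LF(M) = deadline = 36; LS(M) = 36 - 6 = 30
LF(B1) = LS(M) - sum(successors on chain B) = 30 - 12 = 18
LS = LF - duration = 18 - 10 = 8
Total float = LS - ES = 8 - 0 = 8

8


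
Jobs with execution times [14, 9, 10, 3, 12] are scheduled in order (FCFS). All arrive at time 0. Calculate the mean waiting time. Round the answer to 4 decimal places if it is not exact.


FCFS order (as given): [14, 9, 10, 3, 12]
Waiting times:
  Job 1: wait = 0
  Job 2: wait = 14
  Job 3: wait = 23
  Job 4: wait = 33
  Job 5: wait = 36
Sum of waiting times = 106
Average waiting time = 106/5 = 21.2

21.2


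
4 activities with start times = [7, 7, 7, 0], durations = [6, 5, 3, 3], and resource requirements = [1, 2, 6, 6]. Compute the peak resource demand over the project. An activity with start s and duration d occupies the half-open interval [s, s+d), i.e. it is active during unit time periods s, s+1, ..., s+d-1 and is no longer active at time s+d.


Each activity i is active on [start_i, start_i + duration_i).
Compute total resource usage per time slot:
  t=0: active resources = [6], total = 6
  t=1: active resources = [6], total = 6
  t=2: active resources = [6], total = 6
  t=3: active resources = [], total = 0
  t=4: active resources = [], total = 0
  t=5: active resources = [], total = 0
  t=6: active resources = [], total = 0
  t=7: active resources = [1, 2, 6], total = 9
  t=8: active resources = [1, 2, 6], total = 9
  t=9: active resources = [1, 2, 6], total = 9
  t=10: active resources = [1, 2], total = 3
  t=11: active resources = [1, 2], total = 3
  t=12: active resources = [1], total = 1
Peak resource demand = 9

9


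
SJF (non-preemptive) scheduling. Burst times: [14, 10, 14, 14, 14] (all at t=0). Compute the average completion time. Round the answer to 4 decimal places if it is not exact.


SJF order (ascending): [10, 14, 14, 14, 14]
Completion times:
  Job 1: burst=10, C=10
  Job 2: burst=14, C=24
  Job 3: burst=14, C=38
  Job 4: burst=14, C=52
  Job 5: burst=14, C=66
Average completion = 190/5 = 38.0

38.0


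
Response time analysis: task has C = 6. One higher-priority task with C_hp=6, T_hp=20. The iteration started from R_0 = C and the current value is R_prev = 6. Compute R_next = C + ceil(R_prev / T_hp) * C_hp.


R_next = C + ceil(R_prev / T_hp) * C_hp
ceil(6 / 20) = ceil(0.3) = 1
Interference = 1 * 6 = 6
R_next = 6 + 6 = 12

12


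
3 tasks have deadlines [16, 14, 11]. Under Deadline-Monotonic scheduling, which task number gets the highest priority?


Sort tasks by relative deadline (ascending):
  Task 3: deadline = 11
  Task 2: deadline = 14
  Task 1: deadline = 16
Priority order (highest first): [3, 2, 1]
Highest priority task = 3

3


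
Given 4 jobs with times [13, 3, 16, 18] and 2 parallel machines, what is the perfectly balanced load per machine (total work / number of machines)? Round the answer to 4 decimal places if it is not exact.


Total processing time = 13 + 3 + 16 + 18 = 50
Number of machines = 2
Ideal balanced load = 50 / 2 = 25.0

25.0


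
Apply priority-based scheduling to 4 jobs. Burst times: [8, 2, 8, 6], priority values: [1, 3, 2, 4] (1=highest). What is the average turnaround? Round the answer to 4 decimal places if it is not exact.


Sort by priority (ascending = highest first):
Order: [(1, 8), (2, 8), (3, 2), (4, 6)]
Completion times:
  Priority 1, burst=8, C=8
  Priority 2, burst=8, C=16
  Priority 3, burst=2, C=18
  Priority 4, burst=6, C=24
Average turnaround = 66/4 = 16.5

16.5


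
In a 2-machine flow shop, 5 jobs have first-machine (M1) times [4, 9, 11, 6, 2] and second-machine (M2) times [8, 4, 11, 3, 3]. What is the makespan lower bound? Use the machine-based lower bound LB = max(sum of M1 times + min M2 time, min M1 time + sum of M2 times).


LB1 = sum(M1 times) + min(M2 times) = 32 + 3 = 35
LB2 = min(M1 times) + sum(M2 times) = 2 + 29 = 31
Lower bound = max(LB1, LB2) = max(35, 31) = 35

35


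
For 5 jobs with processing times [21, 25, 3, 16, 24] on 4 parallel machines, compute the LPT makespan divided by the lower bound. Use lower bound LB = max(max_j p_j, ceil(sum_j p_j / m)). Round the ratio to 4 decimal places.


LPT order: [25, 24, 21, 16, 3]
Machine loads after assignment: [25, 24, 21, 19]
LPT makespan = 25
Lower bound = max(max_job, ceil(total/4)) = max(25, 23) = 25
Ratio = 25 / 25 = 1.0

1.0


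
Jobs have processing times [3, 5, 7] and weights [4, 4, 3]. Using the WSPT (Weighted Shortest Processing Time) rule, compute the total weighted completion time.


Compute p/w ratios and sort ascending (WSPT): [(3, 4), (5, 4), (7, 3)]
Compute weighted completion times:
  Job (p=3,w=4): C=3, w*C=4*3=12
  Job (p=5,w=4): C=8, w*C=4*8=32
  Job (p=7,w=3): C=15, w*C=3*15=45
Total weighted completion time = 89

89


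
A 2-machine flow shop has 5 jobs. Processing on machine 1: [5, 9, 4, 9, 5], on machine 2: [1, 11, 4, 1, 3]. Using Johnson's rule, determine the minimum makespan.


Apply Johnson's rule:
  Group 1 (a <= b): [(3, 4, 4), (2, 9, 11)]
  Group 2 (a > b): [(5, 5, 3), (1, 5, 1), (4, 9, 1)]
Optimal job order: [3, 2, 5, 1, 4]
Schedule:
  Job 3: M1 done at 4, M2 done at 8
  Job 2: M1 done at 13, M2 done at 24
  Job 5: M1 done at 18, M2 done at 27
  Job 1: M1 done at 23, M2 done at 28
  Job 4: M1 done at 32, M2 done at 33
Makespan = 33

33


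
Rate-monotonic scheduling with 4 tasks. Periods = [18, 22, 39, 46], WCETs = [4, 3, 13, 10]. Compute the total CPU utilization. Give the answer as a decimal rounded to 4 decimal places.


Compute individual utilizations (exact fractions):
  Task 1: C/T = 4/18 = 2/9 (approx. 0.2222)
  Task 2: C/T = 3/22 (approx. 0.1364)
  Task 3: C/T = 13/39 = 1/3 (approx. 0.3333)
  Task 4: C/T = 10/46 = 5/23 (approx. 0.2174)
Total utilization U = 2/9 + 3/22 + 1/3 + 5/23 = 4141/4554
Rounded to 4 decimal places: U = 0.9093
RM (Liu & Layland) bound for 4 tasks = 0.756828; compare with U = 4141/4554 (approx. 0.909310)
bound < U <= 1, so the RM sufficient condition is not met (inconclusive; an exact test such as response-time analysis is needed).

0.9093


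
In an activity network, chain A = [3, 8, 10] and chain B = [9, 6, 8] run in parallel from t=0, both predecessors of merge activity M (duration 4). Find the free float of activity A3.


ES(A3) = sum of predecessors on chain A = 11
EF(A3) = ES + duration = 11 + 10 = 21
Successor of A3 is M. ES(M) = max(sum(A), sum(B)) = max(21, 23) = 23
Free float = ES(successor) - EF(current) = 23 - 21 = 2

2


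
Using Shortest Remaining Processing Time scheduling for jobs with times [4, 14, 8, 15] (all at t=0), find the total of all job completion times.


Since all jobs arrive at t=0, SRPT equals SPT ordering.
SPT order: [4, 8, 14, 15]
Completion times:
  Job 1: p=4, C=4
  Job 2: p=8, C=12
  Job 3: p=14, C=26
  Job 4: p=15, C=41
Total completion time = 4 + 12 + 26 + 41 = 83

83


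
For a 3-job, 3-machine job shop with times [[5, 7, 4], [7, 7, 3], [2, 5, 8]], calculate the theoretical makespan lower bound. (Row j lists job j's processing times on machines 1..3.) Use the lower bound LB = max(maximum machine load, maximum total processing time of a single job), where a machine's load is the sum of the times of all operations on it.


Machine loads:
  Machine 1: 5 + 7 + 2 = 14
  Machine 2: 7 + 7 + 5 = 19
  Machine 3: 4 + 3 + 8 = 15
Max machine load = 19
Job totals:
  Job 1: 16
  Job 2: 17
  Job 3: 15
Max job total = 17
Lower bound = max(19, 17) = 19

19


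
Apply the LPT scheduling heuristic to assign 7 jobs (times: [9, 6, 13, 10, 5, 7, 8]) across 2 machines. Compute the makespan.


Sort jobs in decreasing order (LPT): [13, 10, 9, 8, 7, 6, 5]
Assign each job to the least loaded machine:
  Machine 1: jobs [13, 8, 6], load = 27
  Machine 2: jobs [10, 9, 7, 5], load = 31
Makespan = max load = 31

31


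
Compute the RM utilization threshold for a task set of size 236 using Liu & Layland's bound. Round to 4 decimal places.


Compute 2^(1/236) = 1.0029413817
Subtract 1: 1.0029413817 - 1 = 0.0029413817
Multiply by n: 236 * 0.0029413817 = 0.6941660812
Round to 4 dp: 0.6942

0.6942


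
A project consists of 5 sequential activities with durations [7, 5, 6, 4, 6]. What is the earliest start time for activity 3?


Activity 3 starts after activities 1 through 2 complete.
Predecessor durations: [7, 5]
ES = 7 + 5 = 12

12


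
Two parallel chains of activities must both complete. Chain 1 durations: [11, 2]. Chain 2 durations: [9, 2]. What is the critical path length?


Path A total = 11 + 2 = 13
Path B total = 9 + 2 = 11
Critical path = longest path = max(13, 11) = 13

13


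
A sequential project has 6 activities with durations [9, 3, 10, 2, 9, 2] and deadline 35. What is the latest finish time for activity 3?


LF(activity 3) = deadline - sum of successor durations
Successors: activities 4 through 6 with durations [2, 9, 2]
Sum of successor durations = 13
LF = 35 - 13 = 22

22


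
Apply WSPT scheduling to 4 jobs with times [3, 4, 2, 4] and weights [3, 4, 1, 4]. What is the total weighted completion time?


Compute p/w ratios and sort ascending (WSPT): [(3, 3), (4, 4), (4, 4), (2, 1)]
Compute weighted completion times:
  Job (p=3,w=3): C=3, w*C=3*3=9
  Job (p=4,w=4): C=7, w*C=4*7=28
  Job (p=4,w=4): C=11, w*C=4*11=44
  Job (p=2,w=1): C=13, w*C=1*13=13
Total weighted completion time = 94

94


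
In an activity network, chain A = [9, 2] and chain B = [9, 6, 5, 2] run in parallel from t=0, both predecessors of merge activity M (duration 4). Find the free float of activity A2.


ES(A2) = sum of predecessors on chain A = 9
EF(A2) = ES + duration = 9 + 2 = 11
Successor of A2 is M. ES(M) = max(sum(A), sum(B)) = max(11, 22) = 22
Free float = ES(successor) - EF(current) = 22 - 11 = 11

11


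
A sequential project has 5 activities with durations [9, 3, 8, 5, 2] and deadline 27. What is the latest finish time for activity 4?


LF(activity 4) = deadline - sum of successor durations
Successors: activities 5 through 5 with durations [2]
Sum of successor durations = 2
LF = 27 - 2 = 25

25


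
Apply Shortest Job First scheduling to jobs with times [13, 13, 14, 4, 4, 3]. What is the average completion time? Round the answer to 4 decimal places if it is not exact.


SJF order (ascending): [3, 4, 4, 13, 13, 14]
Completion times:
  Job 1: burst=3, C=3
  Job 2: burst=4, C=7
  Job 3: burst=4, C=11
  Job 4: burst=13, C=24
  Job 5: burst=13, C=37
  Job 6: burst=14, C=51
Average completion = 133/6 = 22.1667

22.1667


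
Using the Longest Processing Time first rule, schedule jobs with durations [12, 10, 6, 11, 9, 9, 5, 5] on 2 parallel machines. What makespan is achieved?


Sort jobs in decreasing order (LPT): [12, 11, 10, 9, 9, 6, 5, 5]
Assign each job to the least loaded machine:
  Machine 1: jobs [12, 9, 9, 5], load = 35
  Machine 2: jobs [11, 10, 6, 5], load = 32
Makespan = max load = 35

35


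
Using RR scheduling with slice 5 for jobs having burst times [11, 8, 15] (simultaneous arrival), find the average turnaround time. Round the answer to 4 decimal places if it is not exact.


Time quantum = 5
Execution trace:
  J1 runs 5 units, time = 5
  J2 runs 5 units, time = 10
  J3 runs 5 units, time = 15
  J1 runs 5 units, time = 20
  J2 runs 3 units, time = 23
  J3 runs 5 units, time = 28
  J1 runs 1 units, time = 29
  J3 runs 5 units, time = 34
Finish times: [29, 23, 34]
Average turnaround = 86/3 = 28.6667

28.6667


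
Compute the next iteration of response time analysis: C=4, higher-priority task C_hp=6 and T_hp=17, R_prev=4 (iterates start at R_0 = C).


R_next = C + ceil(R_prev / T_hp) * C_hp
ceil(4 / 17) = ceil(0.2353) = 1
Interference = 1 * 6 = 6
R_next = 4 + 6 = 10

10


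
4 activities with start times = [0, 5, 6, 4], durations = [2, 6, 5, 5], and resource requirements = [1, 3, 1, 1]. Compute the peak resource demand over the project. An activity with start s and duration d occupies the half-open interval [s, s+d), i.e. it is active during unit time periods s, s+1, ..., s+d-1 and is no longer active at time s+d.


Each activity i is active on [start_i, start_i + duration_i).
Compute total resource usage per time slot:
  t=0: active resources = [1], total = 1
  t=1: active resources = [1], total = 1
  t=2: active resources = [], total = 0
  t=3: active resources = [], total = 0
  t=4: active resources = [1], total = 1
  t=5: active resources = [3, 1], total = 4
  t=6: active resources = [3, 1, 1], total = 5
  t=7: active resources = [3, 1, 1], total = 5
  t=8: active resources = [3, 1, 1], total = 5
  t=9: active resources = [3, 1], total = 4
  t=10: active resources = [3, 1], total = 4
Peak resource demand = 5

5


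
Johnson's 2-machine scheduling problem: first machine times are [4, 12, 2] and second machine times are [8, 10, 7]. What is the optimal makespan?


Apply Johnson's rule:
  Group 1 (a <= b): [(3, 2, 7), (1, 4, 8)]
  Group 2 (a > b): [(2, 12, 10)]
Optimal job order: [3, 1, 2]
Schedule:
  Job 3: M1 done at 2, M2 done at 9
  Job 1: M1 done at 6, M2 done at 17
  Job 2: M1 done at 18, M2 done at 28
Makespan = 28

28


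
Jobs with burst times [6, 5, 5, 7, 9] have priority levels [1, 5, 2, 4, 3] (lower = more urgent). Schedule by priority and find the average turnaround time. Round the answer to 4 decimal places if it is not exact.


Sort by priority (ascending = highest first):
Order: [(1, 6), (2, 5), (3, 9), (4, 7), (5, 5)]
Completion times:
  Priority 1, burst=6, C=6
  Priority 2, burst=5, C=11
  Priority 3, burst=9, C=20
  Priority 4, burst=7, C=27
  Priority 5, burst=5, C=32
Average turnaround = 96/5 = 19.2

19.2


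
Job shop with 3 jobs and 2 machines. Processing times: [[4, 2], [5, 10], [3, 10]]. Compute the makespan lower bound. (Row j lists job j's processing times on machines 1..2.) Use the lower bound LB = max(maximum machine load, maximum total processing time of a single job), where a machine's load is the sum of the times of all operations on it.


Machine loads:
  Machine 1: 4 + 5 + 3 = 12
  Machine 2: 2 + 10 + 10 = 22
Max machine load = 22
Job totals:
  Job 1: 6
  Job 2: 15
  Job 3: 13
Max job total = 15
Lower bound = max(22, 15) = 22

22


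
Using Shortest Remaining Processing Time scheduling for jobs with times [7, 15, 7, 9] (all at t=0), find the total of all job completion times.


Since all jobs arrive at t=0, SRPT equals SPT ordering.
SPT order: [7, 7, 9, 15]
Completion times:
  Job 1: p=7, C=7
  Job 2: p=7, C=14
  Job 3: p=9, C=23
  Job 4: p=15, C=38
Total completion time = 7 + 14 + 23 + 38 = 82

82


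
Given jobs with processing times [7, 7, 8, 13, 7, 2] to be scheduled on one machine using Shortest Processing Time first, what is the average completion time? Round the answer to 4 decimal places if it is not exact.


Sort jobs by processing time (SPT order): [2, 7, 7, 7, 8, 13]
Compute completion times sequentially:
  Job 1: processing = 2, completes at 2
  Job 2: processing = 7, completes at 9
  Job 3: processing = 7, completes at 16
  Job 4: processing = 7, completes at 23
  Job 5: processing = 8, completes at 31
  Job 6: processing = 13, completes at 44
Sum of completion times = 125
Average completion time = 125/6 = 20.8333

20.8333


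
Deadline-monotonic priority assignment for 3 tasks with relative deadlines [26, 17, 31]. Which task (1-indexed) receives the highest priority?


Sort tasks by relative deadline (ascending):
  Task 2: deadline = 17
  Task 1: deadline = 26
  Task 3: deadline = 31
Priority order (highest first): [2, 1, 3]
Highest priority task = 2

2


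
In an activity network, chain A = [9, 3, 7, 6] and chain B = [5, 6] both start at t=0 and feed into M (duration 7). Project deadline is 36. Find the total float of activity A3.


Forward pass: ES(A3) = sum of predecessors on chain A = 12
EF = ES + duration = 12 + 7 = 19
Backward pass: LF(M) = deadline = 36; LS(M) = 36 - 7 = 29
LF(A3) = LS(M) - sum(successors on chain A) = 29 - 6 = 23
LS = LF - duration = 23 - 7 = 16
Total float = LS - ES = 16 - 12 = 4

4


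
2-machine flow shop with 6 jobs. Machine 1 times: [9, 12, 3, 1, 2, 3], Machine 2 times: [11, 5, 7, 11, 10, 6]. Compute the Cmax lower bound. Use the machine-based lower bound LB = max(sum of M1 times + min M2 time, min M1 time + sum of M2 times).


LB1 = sum(M1 times) + min(M2 times) = 30 + 5 = 35
LB2 = min(M1 times) + sum(M2 times) = 1 + 50 = 51
Lower bound = max(LB1, LB2) = max(35, 51) = 51

51


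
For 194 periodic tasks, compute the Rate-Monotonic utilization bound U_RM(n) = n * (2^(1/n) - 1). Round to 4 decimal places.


Compute 2^(1/194) = 1.0035793141
Subtract 1: 1.0035793141 - 1 = 0.0035793141
Multiply by n: 194 * 0.0035793141 = 0.6943869354
Round to 4 dp: 0.6944

0.6944


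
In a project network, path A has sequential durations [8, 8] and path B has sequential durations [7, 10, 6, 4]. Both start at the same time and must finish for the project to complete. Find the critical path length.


Path A total = 8 + 8 = 16
Path B total = 7 + 10 + 6 + 4 = 27
Critical path = longest path = max(16, 27) = 27

27


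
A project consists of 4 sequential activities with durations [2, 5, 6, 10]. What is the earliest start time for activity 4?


Activity 4 starts after activities 1 through 3 complete.
Predecessor durations: [2, 5, 6]
ES = 2 + 5 + 6 = 13

13


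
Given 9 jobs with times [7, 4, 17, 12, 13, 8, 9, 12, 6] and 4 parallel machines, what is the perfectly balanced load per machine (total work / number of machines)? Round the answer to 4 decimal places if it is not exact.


Total processing time = 7 + 4 + 17 + 12 + 13 + 8 + 9 + 12 + 6 = 88
Number of machines = 4
Ideal balanced load = 88 / 4 = 22.0

22.0


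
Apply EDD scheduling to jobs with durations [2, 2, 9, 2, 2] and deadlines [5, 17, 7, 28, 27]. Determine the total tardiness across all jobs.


Sort by due date (EDD order): [(2, 5), (9, 7), (2, 17), (2, 27), (2, 28)]
Compute completion times and tardiness:
  Job 1: p=2, d=5, C=2, tardiness=max(0,2-5)=0
  Job 2: p=9, d=7, C=11, tardiness=max(0,11-7)=4
  Job 3: p=2, d=17, C=13, tardiness=max(0,13-17)=0
  Job 4: p=2, d=27, C=15, tardiness=max(0,15-27)=0
  Job 5: p=2, d=28, C=17, tardiness=max(0,17-28)=0
Total tardiness = 4

4


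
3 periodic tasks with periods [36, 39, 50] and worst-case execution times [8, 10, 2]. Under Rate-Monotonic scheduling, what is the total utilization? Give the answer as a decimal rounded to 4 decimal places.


Compute individual utilizations (exact fractions):
  Task 1: C/T = 8/36 = 2/9 (approx. 0.2222)
  Task 2: C/T = 10/39 (approx. 0.2564)
  Task 3: C/T = 2/50 = 1/25 (approx. 0.04)
Total utilization U = 2/9 + 10/39 + 1/25 = 1517/2925
Rounded to 4 decimal places: U = 0.5186
RM (Liu & Layland) bound for 3 tasks = 0.779763; compare with U = 1517/2925 (approx. 0.518632)
U <= bound, so schedulable by RM sufficient condition.

0.5186


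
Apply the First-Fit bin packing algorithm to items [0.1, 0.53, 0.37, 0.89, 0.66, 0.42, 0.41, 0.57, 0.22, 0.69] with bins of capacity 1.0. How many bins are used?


Place items sequentially using First-Fit:
  Item 0.1 -> new Bin 1
  Item 0.53 -> Bin 1 (now 0.63)
  Item 0.37 -> Bin 1 (now 1.0)
  Item 0.89 -> new Bin 2
  Item 0.66 -> new Bin 3
  Item 0.42 -> new Bin 4
  Item 0.41 -> Bin 4 (now 0.83)
  Item 0.57 -> new Bin 5
  Item 0.22 -> Bin 3 (now 0.88)
  Item 0.69 -> new Bin 6
Total bins used = 6

6


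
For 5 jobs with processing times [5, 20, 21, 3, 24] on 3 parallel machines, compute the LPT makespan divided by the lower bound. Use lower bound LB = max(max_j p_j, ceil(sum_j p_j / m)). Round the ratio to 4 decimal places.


LPT order: [24, 21, 20, 5, 3]
Machine loads after assignment: [24, 24, 25]
LPT makespan = 25
Lower bound = max(max_job, ceil(total/3)) = max(24, 25) = 25
Ratio = 25 / 25 = 1.0

1.0


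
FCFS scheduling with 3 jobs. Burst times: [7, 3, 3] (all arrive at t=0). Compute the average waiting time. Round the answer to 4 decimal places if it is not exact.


FCFS order (as given): [7, 3, 3]
Waiting times:
  Job 1: wait = 0
  Job 2: wait = 7
  Job 3: wait = 10
Sum of waiting times = 17
Average waiting time = 17/3 = 5.6667

5.6667


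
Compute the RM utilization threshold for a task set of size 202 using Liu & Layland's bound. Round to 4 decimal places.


Compute 2^(1/202) = 1.0034373158
Subtract 1: 1.0034373158 - 1 = 0.0034373158
Multiply by n: 202 * 0.0034373158 = 0.6943377916
Round to 4 dp: 0.6943

0.6943


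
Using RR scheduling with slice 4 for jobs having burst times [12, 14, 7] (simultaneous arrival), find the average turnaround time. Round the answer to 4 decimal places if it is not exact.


Time quantum = 4
Execution trace:
  J1 runs 4 units, time = 4
  J2 runs 4 units, time = 8
  J3 runs 4 units, time = 12
  J1 runs 4 units, time = 16
  J2 runs 4 units, time = 20
  J3 runs 3 units, time = 23
  J1 runs 4 units, time = 27
  J2 runs 4 units, time = 31
  J2 runs 2 units, time = 33
Finish times: [27, 33, 23]
Average turnaround = 83/3 = 27.6667

27.6667


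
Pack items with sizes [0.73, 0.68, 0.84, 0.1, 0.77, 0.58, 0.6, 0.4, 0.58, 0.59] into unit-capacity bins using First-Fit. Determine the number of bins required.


Place items sequentially using First-Fit:
  Item 0.73 -> new Bin 1
  Item 0.68 -> new Bin 2
  Item 0.84 -> new Bin 3
  Item 0.1 -> Bin 1 (now 0.83)
  Item 0.77 -> new Bin 4
  Item 0.58 -> new Bin 5
  Item 0.6 -> new Bin 6
  Item 0.4 -> Bin 5 (now 0.98)
  Item 0.58 -> new Bin 7
  Item 0.59 -> new Bin 8
Total bins used = 8

8


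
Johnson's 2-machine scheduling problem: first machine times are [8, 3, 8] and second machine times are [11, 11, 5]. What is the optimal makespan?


Apply Johnson's rule:
  Group 1 (a <= b): [(2, 3, 11), (1, 8, 11)]
  Group 2 (a > b): [(3, 8, 5)]
Optimal job order: [2, 1, 3]
Schedule:
  Job 2: M1 done at 3, M2 done at 14
  Job 1: M1 done at 11, M2 done at 25
  Job 3: M1 done at 19, M2 done at 30
Makespan = 30

30


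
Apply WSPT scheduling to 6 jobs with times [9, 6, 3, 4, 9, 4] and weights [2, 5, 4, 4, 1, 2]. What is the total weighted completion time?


Compute p/w ratios and sort ascending (WSPT): [(3, 4), (4, 4), (6, 5), (4, 2), (9, 2), (9, 1)]
Compute weighted completion times:
  Job (p=3,w=4): C=3, w*C=4*3=12
  Job (p=4,w=4): C=7, w*C=4*7=28
  Job (p=6,w=5): C=13, w*C=5*13=65
  Job (p=4,w=2): C=17, w*C=2*17=34
  Job (p=9,w=2): C=26, w*C=2*26=52
  Job (p=9,w=1): C=35, w*C=1*35=35
Total weighted completion time = 226

226


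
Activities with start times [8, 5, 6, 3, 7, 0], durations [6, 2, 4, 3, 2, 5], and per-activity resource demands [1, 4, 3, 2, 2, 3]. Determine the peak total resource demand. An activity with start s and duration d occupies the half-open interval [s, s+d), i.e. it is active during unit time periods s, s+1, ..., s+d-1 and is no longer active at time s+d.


Each activity i is active on [start_i, start_i + duration_i).
Compute total resource usage per time slot:
  t=0: active resources = [3], total = 3
  t=1: active resources = [3], total = 3
  t=2: active resources = [3], total = 3
  t=3: active resources = [2, 3], total = 5
  t=4: active resources = [2, 3], total = 5
  t=5: active resources = [4, 2], total = 6
  t=6: active resources = [4, 3], total = 7
  t=7: active resources = [3, 2], total = 5
  t=8: active resources = [1, 3, 2], total = 6
  t=9: active resources = [1, 3], total = 4
  t=10: active resources = [1], total = 1
  t=11: active resources = [1], total = 1
  t=12: active resources = [1], total = 1
  t=13: active resources = [1], total = 1
Peak resource demand = 7

7


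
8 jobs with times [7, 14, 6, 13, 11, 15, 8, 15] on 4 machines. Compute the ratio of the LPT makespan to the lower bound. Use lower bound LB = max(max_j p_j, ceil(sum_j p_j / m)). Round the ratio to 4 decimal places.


LPT order: [15, 15, 14, 13, 11, 8, 7, 6]
Machine loads after assignment: [22, 21, 22, 24]
LPT makespan = 24
Lower bound = max(max_job, ceil(total/4)) = max(15, 23) = 23
Ratio = 24 / 23 = 1.0435

1.0435


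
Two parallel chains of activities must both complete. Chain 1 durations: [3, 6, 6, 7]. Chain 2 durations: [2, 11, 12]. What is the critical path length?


Path A total = 3 + 6 + 6 + 7 = 22
Path B total = 2 + 11 + 12 = 25
Critical path = longest path = max(22, 25) = 25

25


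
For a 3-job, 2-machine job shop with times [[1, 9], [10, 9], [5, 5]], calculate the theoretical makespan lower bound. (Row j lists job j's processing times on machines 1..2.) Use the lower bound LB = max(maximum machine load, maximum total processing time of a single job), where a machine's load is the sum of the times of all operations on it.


Machine loads:
  Machine 1: 1 + 10 + 5 = 16
  Machine 2: 9 + 9 + 5 = 23
Max machine load = 23
Job totals:
  Job 1: 10
  Job 2: 19
  Job 3: 10
Max job total = 19
Lower bound = max(23, 19) = 23

23


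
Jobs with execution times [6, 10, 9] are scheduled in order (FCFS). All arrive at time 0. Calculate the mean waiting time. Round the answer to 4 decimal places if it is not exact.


FCFS order (as given): [6, 10, 9]
Waiting times:
  Job 1: wait = 0
  Job 2: wait = 6
  Job 3: wait = 16
Sum of waiting times = 22
Average waiting time = 22/3 = 7.3333

7.3333


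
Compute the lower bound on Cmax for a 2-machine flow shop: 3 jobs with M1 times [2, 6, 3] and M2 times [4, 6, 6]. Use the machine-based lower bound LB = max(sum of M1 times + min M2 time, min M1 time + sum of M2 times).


LB1 = sum(M1 times) + min(M2 times) = 11 + 4 = 15
LB2 = min(M1 times) + sum(M2 times) = 2 + 16 = 18
Lower bound = max(LB1, LB2) = max(15, 18) = 18

18


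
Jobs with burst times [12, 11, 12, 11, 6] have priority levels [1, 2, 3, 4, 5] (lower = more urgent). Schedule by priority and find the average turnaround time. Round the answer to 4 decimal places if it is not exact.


Sort by priority (ascending = highest first):
Order: [(1, 12), (2, 11), (3, 12), (4, 11), (5, 6)]
Completion times:
  Priority 1, burst=12, C=12
  Priority 2, burst=11, C=23
  Priority 3, burst=12, C=35
  Priority 4, burst=11, C=46
  Priority 5, burst=6, C=52
Average turnaround = 168/5 = 33.6

33.6


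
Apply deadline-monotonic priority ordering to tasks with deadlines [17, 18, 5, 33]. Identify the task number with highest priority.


Sort tasks by relative deadline (ascending):
  Task 3: deadline = 5
  Task 1: deadline = 17
  Task 2: deadline = 18
  Task 4: deadline = 33
Priority order (highest first): [3, 1, 2, 4]
Highest priority task = 3

3


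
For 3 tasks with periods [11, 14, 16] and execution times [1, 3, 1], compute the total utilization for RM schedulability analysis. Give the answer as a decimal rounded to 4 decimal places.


Compute individual utilizations (exact fractions):
  Task 1: C/T = 1/11 (approx. 0.0909)
  Task 2: C/T = 3/14 (approx. 0.2143)
  Task 3: C/T = 1/16 (approx. 0.0625)
Total utilization U = 1/11 + 3/14 + 1/16 = 453/1232
Rounded to 4 decimal places: U = 0.3677
RM (Liu & Layland) bound for 3 tasks = 0.779763; compare with U = 453/1232 (approx. 0.367695)
U <= bound, so schedulable by RM sufficient condition.

0.3677


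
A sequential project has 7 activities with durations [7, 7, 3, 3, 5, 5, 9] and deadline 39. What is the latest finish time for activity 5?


LF(activity 5) = deadline - sum of successor durations
Successors: activities 6 through 7 with durations [5, 9]
Sum of successor durations = 14
LF = 39 - 14 = 25

25


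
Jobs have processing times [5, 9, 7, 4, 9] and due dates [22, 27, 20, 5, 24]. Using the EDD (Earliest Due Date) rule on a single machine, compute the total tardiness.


Sort by due date (EDD order): [(4, 5), (7, 20), (5, 22), (9, 24), (9, 27)]
Compute completion times and tardiness:
  Job 1: p=4, d=5, C=4, tardiness=max(0,4-5)=0
  Job 2: p=7, d=20, C=11, tardiness=max(0,11-20)=0
  Job 3: p=5, d=22, C=16, tardiness=max(0,16-22)=0
  Job 4: p=9, d=24, C=25, tardiness=max(0,25-24)=1
  Job 5: p=9, d=27, C=34, tardiness=max(0,34-27)=7
Total tardiness = 8

8


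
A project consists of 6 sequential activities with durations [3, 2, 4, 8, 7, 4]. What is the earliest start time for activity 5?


Activity 5 starts after activities 1 through 4 complete.
Predecessor durations: [3, 2, 4, 8]
ES = 3 + 2 + 4 + 8 = 17

17


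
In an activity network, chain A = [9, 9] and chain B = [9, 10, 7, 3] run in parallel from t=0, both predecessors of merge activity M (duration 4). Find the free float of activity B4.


ES(B4) = sum of predecessors on chain B = 26
EF(B4) = ES + duration = 26 + 3 = 29
Successor of B4 is M. ES(M) = max(sum(A), sum(B)) = max(18, 29) = 29
Free float = ES(successor) - EF(current) = 29 - 29 = 0

0


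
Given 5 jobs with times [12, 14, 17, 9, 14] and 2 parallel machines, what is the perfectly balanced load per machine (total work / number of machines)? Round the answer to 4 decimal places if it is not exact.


Total processing time = 12 + 14 + 17 + 9 + 14 = 66
Number of machines = 2
Ideal balanced load = 66 / 2 = 33.0

33.0


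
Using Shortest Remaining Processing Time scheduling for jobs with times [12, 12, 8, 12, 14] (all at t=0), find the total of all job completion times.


Since all jobs arrive at t=0, SRPT equals SPT ordering.
SPT order: [8, 12, 12, 12, 14]
Completion times:
  Job 1: p=8, C=8
  Job 2: p=12, C=20
  Job 3: p=12, C=32
  Job 4: p=12, C=44
  Job 5: p=14, C=58
Total completion time = 8 + 20 + 32 + 44 + 58 = 162

162


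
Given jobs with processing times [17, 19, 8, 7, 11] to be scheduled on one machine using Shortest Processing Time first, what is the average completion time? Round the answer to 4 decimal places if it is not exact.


Sort jobs by processing time (SPT order): [7, 8, 11, 17, 19]
Compute completion times sequentially:
  Job 1: processing = 7, completes at 7
  Job 2: processing = 8, completes at 15
  Job 3: processing = 11, completes at 26
  Job 4: processing = 17, completes at 43
  Job 5: processing = 19, completes at 62
Sum of completion times = 153
Average completion time = 153/5 = 30.6

30.6


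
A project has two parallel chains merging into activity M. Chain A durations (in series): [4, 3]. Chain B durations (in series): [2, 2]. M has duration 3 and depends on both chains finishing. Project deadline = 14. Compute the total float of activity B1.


Forward pass: ES(B1) = sum of predecessors on chain B = 0
EF = ES + duration = 0 + 2 = 2
Backward pass: LF(M) = deadline = 14; LS(M) = 14 - 3 = 11
LF(B1) = LS(M) - sum(successors on chain B) = 11 - 2 = 9
LS = LF - duration = 9 - 2 = 7
Total float = LS - ES = 7 - 0 = 7

7


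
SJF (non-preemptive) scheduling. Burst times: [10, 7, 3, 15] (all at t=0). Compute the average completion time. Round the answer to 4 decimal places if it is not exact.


SJF order (ascending): [3, 7, 10, 15]
Completion times:
  Job 1: burst=3, C=3
  Job 2: burst=7, C=10
  Job 3: burst=10, C=20
  Job 4: burst=15, C=35
Average completion = 68/4 = 17.0

17.0


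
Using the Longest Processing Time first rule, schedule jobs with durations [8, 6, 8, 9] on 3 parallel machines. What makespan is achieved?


Sort jobs in decreasing order (LPT): [9, 8, 8, 6]
Assign each job to the least loaded machine:
  Machine 1: jobs [9], load = 9
  Machine 2: jobs [8, 6], load = 14
  Machine 3: jobs [8], load = 8
Makespan = max load = 14

14


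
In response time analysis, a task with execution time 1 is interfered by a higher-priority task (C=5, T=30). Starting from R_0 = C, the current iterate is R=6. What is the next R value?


R_next = C + ceil(R_prev / T_hp) * C_hp
ceil(6 / 30) = ceil(0.2) = 1
Interference = 1 * 5 = 5
R_next = 1 + 5 = 6
R_next = R_prev, so the iteration has converged (response time = 6).

6


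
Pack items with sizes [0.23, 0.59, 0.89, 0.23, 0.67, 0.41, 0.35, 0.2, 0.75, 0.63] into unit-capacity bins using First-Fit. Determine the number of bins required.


Place items sequentially using First-Fit:
  Item 0.23 -> new Bin 1
  Item 0.59 -> Bin 1 (now 0.82)
  Item 0.89 -> new Bin 2
  Item 0.23 -> new Bin 3
  Item 0.67 -> Bin 3 (now 0.9)
  Item 0.41 -> new Bin 4
  Item 0.35 -> Bin 4 (now 0.76)
  Item 0.2 -> Bin 4 (now 0.96)
  Item 0.75 -> new Bin 5
  Item 0.63 -> new Bin 6
Total bins used = 6

6


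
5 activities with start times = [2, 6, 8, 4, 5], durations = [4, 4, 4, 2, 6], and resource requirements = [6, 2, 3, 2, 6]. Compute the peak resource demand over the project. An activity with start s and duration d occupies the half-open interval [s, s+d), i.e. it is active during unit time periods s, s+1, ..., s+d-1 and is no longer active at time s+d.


Each activity i is active on [start_i, start_i + duration_i).
Compute total resource usage per time slot:
  t=0: active resources = [], total = 0
  t=1: active resources = [], total = 0
  t=2: active resources = [6], total = 6
  t=3: active resources = [6], total = 6
  t=4: active resources = [6, 2], total = 8
  t=5: active resources = [6, 2, 6], total = 14
  t=6: active resources = [2, 6], total = 8
  t=7: active resources = [2, 6], total = 8
  t=8: active resources = [2, 3, 6], total = 11
  t=9: active resources = [2, 3, 6], total = 11
  t=10: active resources = [3, 6], total = 9
  t=11: active resources = [3], total = 3
Peak resource demand = 14

14


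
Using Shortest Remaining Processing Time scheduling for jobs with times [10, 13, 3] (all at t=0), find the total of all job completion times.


Since all jobs arrive at t=0, SRPT equals SPT ordering.
SPT order: [3, 10, 13]
Completion times:
  Job 1: p=3, C=3
  Job 2: p=10, C=13
  Job 3: p=13, C=26
Total completion time = 3 + 13 + 26 = 42

42


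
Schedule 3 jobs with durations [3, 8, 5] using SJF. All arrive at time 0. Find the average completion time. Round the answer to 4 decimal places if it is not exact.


SJF order (ascending): [3, 5, 8]
Completion times:
  Job 1: burst=3, C=3
  Job 2: burst=5, C=8
  Job 3: burst=8, C=16
Average completion = 27/3 = 9.0

9.0


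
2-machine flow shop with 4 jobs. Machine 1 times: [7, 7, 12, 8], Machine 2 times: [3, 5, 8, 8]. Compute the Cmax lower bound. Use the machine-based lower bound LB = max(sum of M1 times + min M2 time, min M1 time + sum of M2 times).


LB1 = sum(M1 times) + min(M2 times) = 34 + 3 = 37
LB2 = min(M1 times) + sum(M2 times) = 7 + 24 = 31
Lower bound = max(LB1, LB2) = max(37, 31) = 37

37


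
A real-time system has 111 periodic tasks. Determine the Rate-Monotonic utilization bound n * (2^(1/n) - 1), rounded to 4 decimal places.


Compute 2^(1/111) = 1.0062641072
Subtract 1: 1.0062641072 - 1 = 0.0062641072
Multiply by n: 111 * 0.0062641072 = 0.6953158992
Round to 4 dp: 0.6953

0.6953


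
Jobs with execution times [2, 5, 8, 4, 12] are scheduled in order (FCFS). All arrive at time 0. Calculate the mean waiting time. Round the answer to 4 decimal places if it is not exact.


FCFS order (as given): [2, 5, 8, 4, 12]
Waiting times:
  Job 1: wait = 0
  Job 2: wait = 2
  Job 3: wait = 7
  Job 4: wait = 15
  Job 5: wait = 19
Sum of waiting times = 43
Average waiting time = 43/5 = 8.6

8.6


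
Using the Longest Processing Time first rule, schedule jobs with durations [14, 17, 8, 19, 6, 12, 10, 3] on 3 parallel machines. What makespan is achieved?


Sort jobs in decreasing order (LPT): [19, 17, 14, 12, 10, 8, 6, 3]
Assign each job to the least loaded machine:
  Machine 1: jobs [19, 8, 3], load = 30
  Machine 2: jobs [17, 10], load = 27
  Machine 3: jobs [14, 12, 6], load = 32
Makespan = max load = 32

32


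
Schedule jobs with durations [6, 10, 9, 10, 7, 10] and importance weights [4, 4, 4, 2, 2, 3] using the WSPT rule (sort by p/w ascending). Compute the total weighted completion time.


Compute p/w ratios and sort ascending (WSPT): [(6, 4), (9, 4), (10, 4), (10, 3), (7, 2), (10, 2)]
Compute weighted completion times:
  Job (p=6,w=4): C=6, w*C=4*6=24
  Job (p=9,w=4): C=15, w*C=4*15=60
  Job (p=10,w=4): C=25, w*C=4*25=100
  Job (p=10,w=3): C=35, w*C=3*35=105
  Job (p=7,w=2): C=42, w*C=2*42=84
  Job (p=10,w=2): C=52, w*C=2*52=104
Total weighted completion time = 477

477


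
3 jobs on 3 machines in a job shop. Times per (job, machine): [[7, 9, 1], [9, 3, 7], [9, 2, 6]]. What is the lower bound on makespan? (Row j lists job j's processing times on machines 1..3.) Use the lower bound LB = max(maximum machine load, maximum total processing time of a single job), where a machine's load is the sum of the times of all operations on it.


Machine loads:
  Machine 1: 7 + 9 + 9 = 25
  Machine 2: 9 + 3 + 2 = 14
  Machine 3: 1 + 7 + 6 = 14
Max machine load = 25
Job totals:
  Job 1: 17
  Job 2: 19
  Job 3: 17
Max job total = 19
Lower bound = max(25, 19) = 25

25


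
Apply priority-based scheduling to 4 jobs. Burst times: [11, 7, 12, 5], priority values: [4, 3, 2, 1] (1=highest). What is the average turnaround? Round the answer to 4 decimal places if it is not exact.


Sort by priority (ascending = highest first):
Order: [(1, 5), (2, 12), (3, 7), (4, 11)]
Completion times:
  Priority 1, burst=5, C=5
  Priority 2, burst=12, C=17
  Priority 3, burst=7, C=24
  Priority 4, burst=11, C=35
Average turnaround = 81/4 = 20.25

20.25
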